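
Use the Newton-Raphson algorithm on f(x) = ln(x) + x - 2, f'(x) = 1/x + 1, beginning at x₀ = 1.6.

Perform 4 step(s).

f(x) = ln(x) + x - 2
f'(x) = 1/x + 1
x₀ = 1.6

Newton-Raphson formula: x_{n+1} = x_n - f(x_n)/f'(x_n)

Iteration 1:
  f(1.600000) = 0.070004
  f'(1.600000) = 1.625000
  x_1 = 1.600000 - 0.070004/1.625000 = 1.556921
Iteration 2:
  f(1.556921) = -0.000369
  f'(1.556921) = 1.642293
  x_2 = 1.556921 - (-0.000369)/1.642293 = 1.557146
Iteration 3:
  f(1.557146) = 0.000000
  f'(1.557146) = 1.642201
  x_3 = 1.557146 - 0.000000/1.642201 = 1.557146
Iteration 4:
  f(1.557146) = 0.000000
  f'(1.557146) = 1.642201
  x_4 = 1.557146 - 0.000000/1.642201 = 1.557146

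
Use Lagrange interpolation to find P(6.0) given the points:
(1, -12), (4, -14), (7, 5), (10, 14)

Lagrange interpolation formula:
P(x) = Σ yᵢ × Lᵢ(x)
where Lᵢ(x) = Π_{j≠i} (x - xⱼ)/(xᵢ - xⱼ)

L_0(6.0) = (6.0 - 4)/(1 - 4) × (6.0 - 7)/(1 - 7) × (6.0 - 10)/(1 - 10) = -0.049383
L_1(6.0) = (6.0 - 1)/(4 - 1) × (6.0 - 7)/(4 - 7) × (6.0 - 10)/(4 - 10) = 0.370370
L_2(6.0) = (6.0 - 1)/(7 - 1) × (6.0 - 4)/(7 - 4) × (6.0 - 10)/(7 - 10) = 0.740741
L_3(6.0) = (6.0 - 1)/(10 - 1) × (6.0 - 4)/(10 - 4) × (6.0 - 7)/(10 - 7) = -0.061728

P(6.0) = (-12)×L_0(6.0) + (-14)×L_1(6.0) + 5×L_2(6.0) + 14×L_3(6.0)
P(6.0) = -1.753086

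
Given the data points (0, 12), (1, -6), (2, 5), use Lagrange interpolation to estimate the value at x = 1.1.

Lagrange interpolation formula:
P(x) = Σ yᵢ × Lᵢ(x)
where Lᵢ(x) = Π_{j≠i} (x - xⱼ)/(xᵢ - xⱼ)

L_0(1.1) = (1.1 - 1)/(0 - 1) × (1.1 - 2)/(0 - 2) = -0.045000
L_1(1.1) = (1.1 - 0)/(1 - 0) × (1.1 - 2)/(1 - 2) = 0.990000
L_2(1.1) = (1.1 - 0)/(2 - 0) × (1.1 - 1)/(2 - 1) = 0.055000

P(1.1) = 12×L_0(1.1) + (-6)×L_1(1.1) + 5×L_2(1.1)
P(1.1) = -6.205000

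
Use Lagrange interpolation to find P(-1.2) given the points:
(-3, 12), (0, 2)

Lagrange interpolation formula:
P(x) = Σ yᵢ × Lᵢ(x)
where Lᵢ(x) = Π_{j≠i} (x - xⱼ)/(xᵢ - xⱼ)

L_0(-1.2) = (-1.2 - 0)/(-3 - 0) = 0.400000
L_1(-1.2) = (-1.2 - (-3))/(0 - (-3)) = 0.600000

P(-1.2) = 12×L_0(-1.2) + 2×L_1(-1.2)
P(-1.2) = 6.000000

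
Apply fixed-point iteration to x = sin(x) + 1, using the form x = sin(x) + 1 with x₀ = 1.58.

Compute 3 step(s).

Equation: x = sin(x) + 1
Fixed-point form: x = sin(x) + 1
x₀ = 1.58

x_1 = g(1.580000) = 1.999958
x_2 = g(1.999958) = 1.909315
x_3 = g(1.909315) = 1.943248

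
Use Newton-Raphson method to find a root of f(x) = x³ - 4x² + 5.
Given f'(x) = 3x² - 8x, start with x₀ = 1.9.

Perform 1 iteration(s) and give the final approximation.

f(x) = x³ - 4x² + 5
f'(x) = 3x² - 8x
x₀ = 1.9

Newton-Raphson formula: x_{n+1} = x_n - f(x_n)/f'(x_n)

Iteration 1:
  f(1.900000) = -2.581000
  f'(1.900000) = -4.370000
  x_1 = 1.900000 - (-2.581000)/(-4.370000) = 1.309382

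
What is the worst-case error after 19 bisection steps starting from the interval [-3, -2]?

Bisection error bound: |error| ≤ (b-a)/2^n
|error| ≤ (-2 - (-3))/2^19 = 1/2^19
|error| ≤ 0.0000019073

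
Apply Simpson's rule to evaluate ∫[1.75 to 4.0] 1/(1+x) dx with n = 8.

f(x) = 1/(1+x)
a = 1.75, b = 4.0, n = 8
h = (b - a)/n = 0.281250

Simpson's rule: (h/3)[f(x₀) + 4f(x₁) + 2f(x₂) + ... + f(xₙ)]

x_0 = 1.7500, f(x_0) = 0.363636, coefficient = 1
x_1 = 2.0312, f(x_1) = 0.329897, coefficient = 4
x_2 = 2.3125, f(x_2) = 0.301887, coefficient = 2
x_3 = 2.5938, f(x_3) = 0.278261, coefficient = 4
x_4 = 2.8750, f(x_4) = 0.258065, coefficient = 2
x_5 = 3.1562, f(x_5) = 0.240602, coefficient = 4
x_6 = 3.4375, f(x_6) = 0.225352, coefficient = 2
x_7 = 3.7188, f(x_7) = 0.211921, coefficient = 4
x_8 = 4.0000, f(x_8) = 0.200000, coefficient = 1

I ≈ (0.281250/3) × 6.376962 = 0.597840
Exact value: 0.597837
Error: 0.000003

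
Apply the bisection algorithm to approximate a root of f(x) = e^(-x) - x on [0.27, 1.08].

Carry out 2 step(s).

f(x) = e^(-x) - x
Initial interval: [0.27, 1.08]

Iteration 1:
  c_1 = (0.270000 + 1.080000)/2 = 0.675000
  f(c_1) = f(0.675000) = -0.165844
  f(a) × f(c) < 0, new interval: [0.270000, 0.675000]
Iteration 2:
  c_2 = (0.270000 + 0.675000)/2 = 0.472500
  f(c_2) = f(0.472500) = 0.150942
  f(a) × f(c) ≥ 0, new interval: [0.472500, 0.675000]

After 2 iteration(s), the approximation is c_2 = 0.472500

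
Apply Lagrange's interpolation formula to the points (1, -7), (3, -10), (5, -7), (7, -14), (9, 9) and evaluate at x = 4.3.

Lagrange interpolation formula:
P(x) = Σ yᵢ × Lᵢ(x)
where Lᵢ(x) = Π_{j≠i} (x - xⱼ)/(xᵢ - xⱼ)

L_0(4.3) = (4.3 - 3)/(1 - 3) × (4.3 - 5)/(1 - 5) × (4.3 - 7)/(1 - 7) × (4.3 - 9)/(1 - 9) = -0.030073
L_1(4.3) = (4.3 - 1)/(3 - 1) × (4.3 - 5)/(3 - 5) × (4.3 - 7)/(3 - 7) × (4.3 - 9)/(3 - 9) = 0.305353
L_2(4.3) = (4.3 - 1)/(5 - 1) × (4.3 - 3)/(5 - 3) × (4.3 - 7)/(5 - 7) × (4.3 - 9)/(5 - 9) = 0.850627
L_3(4.3) = (4.3 - 1)/(7 - 1) × (4.3 - 3)/(7 - 3) × (4.3 - 5)/(7 - 5) × (4.3 - 9)/(7 - 9) = -0.147022
L_4(4.3) = (4.3 - 1)/(9 - 1) × (4.3 - 3)/(9 - 3) × (4.3 - 5)/(9 - 5) × (4.3 - 7)/(9 - 7) = 0.021115

P(4.3) = (-7)×L_0(4.3) + (-10)×L_1(4.3) + (-7)×L_2(4.3) + (-14)×L_3(4.3) + 9×L_4(4.3)
P(4.3) = -6.549069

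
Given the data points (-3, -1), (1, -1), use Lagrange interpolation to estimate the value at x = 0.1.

Lagrange interpolation formula:
P(x) = Σ yᵢ × Lᵢ(x)
where Lᵢ(x) = Π_{j≠i} (x - xⱼ)/(xᵢ - xⱼ)

L_0(0.1) = (0.1 - 1)/(-3 - 1) = 0.225000
L_1(0.1) = (0.1 - (-3))/(1 - (-3)) = 0.775000

P(0.1) = (-1)×L_0(0.1) + (-1)×L_1(0.1)
P(0.1) = -1.000000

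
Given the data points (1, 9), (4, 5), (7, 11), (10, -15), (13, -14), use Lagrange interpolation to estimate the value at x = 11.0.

Lagrange interpolation formula:
P(x) = Σ yᵢ × Lᵢ(x)
where Lᵢ(x) = Π_{j≠i} (x - xⱼ)/(xᵢ - xⱼ)

L_0(11.0) = (11.0 - 4)/(1 - 4) × (11.0 - 7)/(1 - 7) × (11.0 - 10)/(1 - 10) × (11.0 - 13)/(1 - 13) = -0.028807
L_1(11.0) = (11.0 - 1)/(4 - 1) × (11.0 - 7)/(4 - 7) × (11.0 - 10)/(4 - 10) × (11.0 - 13)/(4 - 13) = 0.164609
L_2(11.0) = (11.0 - 1)/(7 - 1) × (11.0 - 4)/(7 - 4) × (11.0 - 10)/(7 - 10) × (11.0 - 13)/(7 - 13) = -0.432099
L_3(11.0) = (11.0 - 1)/(10 - 1) × (11.0 - 4)/(10 - 4) × (11.0 - 7)/(10 - 7) × (11.0 - 13)/(10 - 13) = 1.152263
L_4(11.0) = (11.0 - 1)/(13 - 1) × (11.0 - 4)/(13 - 4) × (11.0 - 7)/(13 - 7) × (11.0 - 10)/(13 - 10) = 0.144033

P(11.0) = 9×L_0(11.0) + 5×L_1(11.0) + 11×L_2(11.0) + (-15)×L_3(11.0) + (-14)×L_4(11.0)
P(11.0) = -23.489712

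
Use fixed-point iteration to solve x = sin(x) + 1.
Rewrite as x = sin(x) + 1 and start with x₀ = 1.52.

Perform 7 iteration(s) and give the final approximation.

Equation: x = sin(x) + 1
Fixed-point form: x = sin(x) + 1
x₀ = 1.52

x_1 = g(1.520000) = 1.998710
x_2 = g(1.998710) = 1.909833
x_3 = g(1.909833) = 1.943075
x_4 = g(1.943075) = 1.931501
x_5 = g(1.931501) = 1.935648
x_6 = g(1.935648) = 1.934177
x_7 = g(1.934177) = 1.934701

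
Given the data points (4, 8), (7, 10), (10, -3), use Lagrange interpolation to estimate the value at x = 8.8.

Lagrange interpolation formula:
P(x) = Σ yᵢ × Lᵢ(x)
where Lᵢ(x) = Π_{j≠i} (x - xⱼ)/(xᵢ - xⱼ)

L_0(8.8) = (8.8 - 7)/(4 - 7) × (8.8 - 10)/(4 - 10) = -0.120000
L_1(8.8) = (8.8 - 4)/(7 - 4) × (8.8 - 10)/(7 - 10) = 0.640000
L_2(8.8) = (8.8 - 4)/(10 - 4) × (8.8 - 7)/(10 - 7) = 0.480000

P(8.8) = 8×L_0(8.8) + 10×L_1(8.8) + (-3)×L_2(8.8)
P(8.8) = 4.000000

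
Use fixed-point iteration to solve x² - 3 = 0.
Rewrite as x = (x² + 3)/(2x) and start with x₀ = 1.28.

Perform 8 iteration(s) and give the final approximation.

Equation: x² - 3 = 0
Fixed-point form: x = (x² + 3)/(2x)
x₀ = 1.28

x_1 = g(1.280000) = 1.811875
x_2 = g(1.811875) = 1.733809
x_3 = g(1.733809) = 1.732052
x_4 = g(1.732052) = 1.732051
x_5 = g(1.732051) = 1.732051
x_6 = g(1.732051) = 1.732051
x_7 = g(1.732051) = 1.732051
x_8 = g(1.732051) = 1.732051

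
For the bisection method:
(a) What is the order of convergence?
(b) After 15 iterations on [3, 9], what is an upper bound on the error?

(a) Bisection has linear (order 1) convergence; the error is halved each step.

(b) Error bound = (b-a)/2^n = (9 - 3)/2^{15}
    = 6/2^{15}

(a) 1 (linear); (b) error ≤ 1.83e-04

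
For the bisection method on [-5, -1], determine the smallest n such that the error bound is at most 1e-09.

We need (b-a)/2^n ≤ 1e-09
(-1 - (-5))/2^n ≤ 1e-09
4/2^n ≤ 1e-09
2^n ≥ 4000000000
n ≥ log₂(4000000000) = 31.90
n ≥ 32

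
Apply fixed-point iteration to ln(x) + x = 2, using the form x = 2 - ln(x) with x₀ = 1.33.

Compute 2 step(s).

Equation: ln(x) + x = 2
Fixed-point form: x = 2 - ln(x)
x₀ = 1.33

x_1 = g(1.330000) = 1.714821
x_2 = g(1.714821) = 1.460691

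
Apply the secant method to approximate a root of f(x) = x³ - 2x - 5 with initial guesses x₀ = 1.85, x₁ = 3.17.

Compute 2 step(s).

f(x) = x³ - 2x - 5
x₀ = 1.85, x₁ = 3.17

Secant formula: x_{n+1} = x_n - f(x_n)(x_n - x_{n-1})/(f(x_n) - f(x_{n-1}))

Iteration 1:
  f(1.850000) = -2.368375
  f(3.170000) = 20.515013
  x_2 = 3.170000 - 20.515013×(3.170000 - 1.850000)/(20.515013 - (-2.368375))
       = 1.986617
Iteration 2:
  f(3.170000) = 20.515013
  f(1.986617) = -1.132760
  x_3 = 1.986617 - (-1.132760)×(1.986617 - 3.170000)/(-1.132760 - 20.515013)
       = 2.048540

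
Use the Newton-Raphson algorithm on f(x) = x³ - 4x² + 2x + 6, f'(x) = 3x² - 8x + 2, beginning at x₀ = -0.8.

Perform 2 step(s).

f(x) = x³ - 4x² + 2x + 6
f'(x) = 3x² - 8x + 2
x₀ = -0.8

Newton-Raphson formula: x_{n+1} = x_n - f(x_n)/f'(x_n)

Iteration 1:
  f(-0.800000) = 1.328000
  f'(-0.800000) = 10.320000
  x_1 = -0.800000 - 1.328000/10.320000 = -0.928682
Iteration 2:
  f(-0.928682) = -0.108109
  f'(-0.928682) = 12.016809
  x_2 = -0.928682 - (-0.108109)/12.016809 = -0.919686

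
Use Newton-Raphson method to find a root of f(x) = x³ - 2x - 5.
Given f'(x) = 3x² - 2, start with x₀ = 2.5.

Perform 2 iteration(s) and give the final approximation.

f(x) = x³ - 2x - 5
f'(x) = 3x² - 2
x₀ = 2.5

Newton-Raphson formula: x_{n+1} = x_n - f(x_n)/f'(x_n)

Iteration 1:
  f(2.500000) = 5.625000
  f'(2.500000) = 16.750000
  x_1 = 2.500000 - 5.625000/16.750000 = 2.164179
Iteration 2:
  f(2.164179) = 0.807945
  f'(2.164179) = 12.051014
  x_2 = 2.164179 - 0.807945/12.051014 = 2.097135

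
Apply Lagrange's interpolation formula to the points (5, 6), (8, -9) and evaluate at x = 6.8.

Lagrange interpolation formula:
P(x) = Σ yᵢ × Lᵢ(x)
where Lᵢ(x) = Π_{j≠i} (x - xⱼ)/(xᵢ - xⱼ)

L_0(6.8) = (6.8 - 8)/(5 - 8) = 0.400000
L_1(6.8) = (6.8 - 5)/(8 - 5) = 0.600000

P(6.8) = 6×L_0(6.8) + (-9)×L_1(6.8)
P(6.8) = -3.000000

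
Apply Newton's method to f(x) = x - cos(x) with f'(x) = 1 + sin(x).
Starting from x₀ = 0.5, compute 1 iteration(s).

f(x) = x - cos(x)
f'(x) = 1 + sin(x)
x₀ = 0.5

Newton-Raphson formula: x_{n+1} = x_n - f(x_n)/f'(x_n)

Iteration 1:
  f(0.500000) = -0.377583
  f'(0.500000) = 1.479426
  x_1 = 0.500000 - (-0.377583)/1.479426 = 0.755222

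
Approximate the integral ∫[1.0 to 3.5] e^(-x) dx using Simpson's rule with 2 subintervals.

f(x) = e^(-x)
a = 1.0, b = 3.5, n = 2
h = (b - a)/n = 1.250000

Simpson's rule: (h/3)[f(x₀) + 4f(x₁) + 2f(x₂) + ... + f(xₙ)]

x_0 = 1.0000, f(x_0) = 0.367879, coefficient = 1
x_1 = 2.2500, f(x_1) = 0.105399, coefficient = 4
x_2 = 3.5000, f(x_2) = 0.030197, coefficient = 1

I ≈ (1.250000/3) × 0.819674 = 0.341531
Exact value: 0.337682
Error: 0.003849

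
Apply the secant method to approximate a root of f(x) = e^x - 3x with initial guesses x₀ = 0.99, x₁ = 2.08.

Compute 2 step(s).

f(x) = e^x - 3x
x₀ = 0.99, x₁ = 2.08

Secant formula: x_{n+1} = x_n - f(x_n)(x_n - x_{n-1})/(f(x_n) - f(x_{n-1}))

Iteration 1:
  f(0.990000) = -0.278766
  f(2.080000) = 1.764469
  x_2 = 2.080000 - 1.764469×(2.080000 - 0.990000)/(1.764469 - (-0.278766))
       = 1.138712
Iteration 2:
  f(2.080000) = 1.764469
  f(1.138712) = -0.293392
  x_3 = 1.138712 - (-0.293392)×(1.138712 - 2.080000)/(-0.293392 - 1.764469)
       = 1.272913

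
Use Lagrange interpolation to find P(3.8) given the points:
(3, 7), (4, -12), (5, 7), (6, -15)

Lagrange interpolation formula:
P(x) = Σ yᵢ × Lᵢ(x)
where Lᵢ(x) = Π_{j≠i} (x - xⱼ)/(xᵢ - xⱼ)

L_0(3.8) = (3.8 - 4)/(3 - 4) × (3.8 - 5)/(3 - 5) × (3.8 - 6)/(3 - 6) = 0.088000
L_1(3.8) = (3.8 - 3)/(4 - 3) × (3.8 - 5)/(4 - 5) × (3.8 - 6)/(4 - 6) = 1.056000
L_2(3.8) = (3.8 - 3)/(5 - 3) × (3.8 - 4)/(5 - 4) × (3.8 - 6)/(5 - 6) = -0.176000
L_3(3.8) = (3.8 - 3)/(6 - 3) × (3.8 - 4)/(6 - 4) × (3.8 - 5)/(6 - 5) = 0.032000

P(3.8) = 7×L_0(3.8) + (-12)×L_1(3.8) + 7×L_2(3.8) + (-15)×L_3(3.8)
P(3.8) = -13.768000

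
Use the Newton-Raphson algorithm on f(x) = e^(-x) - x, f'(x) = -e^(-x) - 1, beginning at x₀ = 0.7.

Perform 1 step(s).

f(x) = e^(-x) - x
f'(x) = -e^(-x) - 1
x₀ = 0.7

Newton-Raphson formula: x_{n+1} = x_n - f(x_n)/f'(x_n)

Iteration 1:
  f(0.700000) = -0.203415
  f'(0.700000) = -1.496585
  x_1 = 0.700000 - (-0.203415)/(-1.496585) = 0.564081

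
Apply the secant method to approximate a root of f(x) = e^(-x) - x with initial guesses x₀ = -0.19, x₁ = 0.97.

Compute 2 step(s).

f(x) = e^(-x) - x
x₀ = -0.19, x₁ = 0.97

Secant formula: x_{n+1} = x_n - f(x_n)(x_n - x_{n-1})/(f(x_n) - f(x_{n-1}))

Iteration 1:
  f(-0.190000) = 1.399250
  f(0.970000) = -0.590917
  x_2 = 0.970000 - (-0.590917)×(0.970000 - (-0.190000))/(-0.590917 - 1.399250)
       = 0.625575
Iteration 2:
  f(0.970000) = -0.590917
  f(0.625575) = -0.090621
  x_3 = 0.625575 - (-0.090621)×(0.625575 - 0.970000)/(-0.090621 - (-0.590917))
       = 0.563187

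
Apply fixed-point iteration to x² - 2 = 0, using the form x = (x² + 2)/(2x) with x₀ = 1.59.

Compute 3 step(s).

Equation: x² - 2 = 0
Fixed-point form: x = (x² + 2)/(2x)
x₀ = 1.59

x_1 = g(1.590000) = 1.423931
x_2 = g(1.423931) = 1.414247
x_3 = g(1.414247) = 1.414214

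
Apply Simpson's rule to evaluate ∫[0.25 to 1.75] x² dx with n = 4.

f(x) = x²
a = 0.25, b = 1.75, n = 4
h = (b - a)/n = 0.375000

Simpson's rule: (h/3)[f(x₀) + 4f(x₁) + 2f(x₂) + ... + f(xₙ)]

x_0 = 0.2500, f(x_0) = 0.062500, coefficient = 1
x_1 = 0.6250, f(x_1) = 0.390625, coefficient = 4
x_2 = 1.0000, f(x_2) = 1.000000, coefficient = 2
x_3 = 1.3750, f(x_3) = 1.890625, coefficient = 4
x_4 = 1.7500, f(x_4) = 3.062500, coefficient = 1

I ≈ (0.375000/3) × 14.250000 = 1.781250
Exact value: 1.781250
Error: 0.000000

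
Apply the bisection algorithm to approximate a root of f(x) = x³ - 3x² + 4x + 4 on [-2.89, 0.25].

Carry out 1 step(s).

f(x) = x³ - 3x² + 4x + 4
Initial interval: [-2.89, 0.25]

Iteration 1:
  c_1 = (-2.890000 + 0.250000)/2 = -1.320000
  f(c_1) = f(-1.320000) = -8.807168
  f(a) × f(c) ≥ 0, new interval: [-1.320000, 0.250000]

After 1 iteration(s), the approximation is c_1 = -1.320000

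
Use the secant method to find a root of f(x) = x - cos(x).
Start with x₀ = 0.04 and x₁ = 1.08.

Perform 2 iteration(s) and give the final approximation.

f(x) = x - cos(x)
x₀ = 0.04, x₁ = 1.08

Secant formula: x_{n+1} = x_n - f(x_n)(x_n - x_{n-1})/(f(x_n) - f(x_{n-1}))

Iteration 1:
  f(0.040000) = -0.959200
  f(1.080000) = 0.608672
  x_2 = 1.080000 - 0.608672×(1.080000 - 0.040000)/(0.608672 - (-0.959200))
       = 0.676256
Iteration 2:
  f(1.080000) = 0.608672
  f(0.676256) = -0.103665
  x_3 = 0.676256 - (-0.103665)×(0.676256 - 1.080000)/(-0.103665 - 0.608672)
       = 0.735012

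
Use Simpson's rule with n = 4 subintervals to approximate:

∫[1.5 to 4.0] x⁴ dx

f(x) = x⁴
a = 1.5, b = 4.0, n = 4
h = (b - a)/n = 0.625000

Simpson's rule: (h/3)[f(x₀) + 4f(x₁) + 2f(x₂) + ... + f(xₙ)]

x_0 = 1.5000, f(x_0) = 5.062500, coefficient = 1
x_1 = 2.1250, f(x_1) = 20.390869, coefficient = 4
x_2 = 2.7500, f(x_2) = 57.191406, coefficient = 2
x_3 = 3.3750, f(x_3) = 129.746338, coefficient = 4
x_4 = 4.0000, f(x_4) = 256.000000, coefficient = 1

I ≈ (0.625000/3) × 975.994141 = 203.332113
Exact value: 203.281250
Error: 0.050863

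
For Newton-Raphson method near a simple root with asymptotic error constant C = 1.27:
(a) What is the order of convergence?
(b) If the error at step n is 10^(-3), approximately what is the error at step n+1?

(a) Newton-Raphson has quadratic (order 2) convergence near simple roots.
    This means |e_{n+1}| ≈ C|e_n|².

(b) With |e_n| = 10^(-3) and C = 1.27:
    |e_{n+1}| ≈ 1.27 × (10^(-3))² = 1.27 × 10^(-6)

(a) 2 (quadratic); (b) |e_{n+1}| ≈ 1.270e-06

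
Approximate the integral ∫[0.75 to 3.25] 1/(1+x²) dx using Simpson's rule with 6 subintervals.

f(x) = 1/(1+x²)
a = 0.75, b = 3.25, n = 6
h = (b - a)/n = 0.416667

Simpson's rule: (h/3)[f(x₀) + 4f(x₁) + 2f(x₂) + ... + f(xₙ)]

x_0 = 0.7500, f(x_0) = 0.640000, coefficient = 1
x_1 = 1.1667, f(x_1) = 0.423529, coefficient = 4
x_2 = 1.5833, f(x_2) = 0.285149, coefficient = 2
x_3 = 2.0000, f(x_3) = 0.200000, coefficient = 4
x_4 = 2.4167, f(x_4) = 0.146193, coefficient = 2
x_5 = 2.8333, f(x_5) = 0.110769, coefficient = 4
x_6 = 3.2500, f(x_6) = 0.086486, coefficient = 1

I ≈ (0.416667/3) × 4.526364 = 0.628662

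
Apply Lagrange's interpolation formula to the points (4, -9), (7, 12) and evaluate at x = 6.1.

Lagrange interpolation formula:
P(x) = Σ yᵢ × Lᵢ(x)
where Lᵢ(x) = Π_{j≠i} (x - xⱼ)/(xᵢ - xⱼ)

L_0(6.1) = (6.1 - 7)/(4 - 7) = 0.300000
L_1(6.1) = (6.1 - 4)/(7 - 4) = 0.700000

P(6.1) = (-9)×L_0(6.1) + 12×L_1(6.1)
P(6.1) = 5.700000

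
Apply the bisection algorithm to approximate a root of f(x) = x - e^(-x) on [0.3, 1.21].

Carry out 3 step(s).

f(x) = x - e^(-x)
Initial interval: [0.3, 1.21]

Iteration 1:
  c_1 = (0.300000 + 1.210000)/2 = 0.755000
  f(c_1) = f(0.755000) = 0.284989
  f(a) × f(c) < 0, new interval: [0.300000, 0.755000]
Iteration 2:
  c_2 = (0.300000 + 0.755000)/2 = 0.527500
  f(c_2) = f(0.527500) = -0.062578
  f(a) × f(c) ≥ 0, new interval: [0.527500, 0.755000]
Iteration 3:
  c_3 = (0.527500 + 0.755000)/2 = 0.641250
  f(c_3) = f(0.641250) = 0.114616
  f(a) × f(c) < 0, new interval: [0.527500, 0.641250]

After 3 iteration(s), the approximation is c_3 = 0.641250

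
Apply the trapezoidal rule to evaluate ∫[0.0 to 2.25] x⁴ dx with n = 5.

f(x) = x⁴
a = 0.0, b = 2.25, n = 5
h = (b - a)/n = 0.450000

Trapezoidal rule: (h/2)[f(x₀) + 2f(x₁) + 2f(x₂) + ... + f(xₙ)]

x_0 = 0.0000, f(x_0) = 0.000000, coefficient = 1
x_1 = 0.4500, f(x_1) = 0.041006, coefficient = 2
x_2 = 0.9000, f(x_2) = 0.656100, coefficient = 2
x_3 = 1.3500, f(x_3) = 3.321506, coefficient = 2
x_4 = 1.8000, f(x_4) = 10.497600, coefficient = 2
x_5 = 2.2500, f(x_5) = 25.628906, coefficient = 1

I ≈ (0.450000/2) × 54.661331 = 12.298800
Exact value: 11.533008
Error: 0.765792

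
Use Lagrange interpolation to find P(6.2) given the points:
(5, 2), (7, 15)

Lagrange interpolation formula:
P(x) = Σ yᵢ × Lᵢ(x)
where Lᵢ(x) = Π_{j≠i} (x - xⱼ)/(xᵢ - xⱼ)

L_0(6.2) = (6.2 - 7)/(5 - 7) = 0.400000
L_1(6.2) = (6.2 - 5)/(7 - 5) = 0.600000

P(6.2) = 2×L_0(6.2) + 15×L_1(6.2)
P(6.2) = 9.800000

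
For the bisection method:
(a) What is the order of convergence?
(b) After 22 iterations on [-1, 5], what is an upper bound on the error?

(a) Bisection has linear (order 1) convergence; the error is halved each step.

(b) Error bound = (b-a)/2^n = (5 - (-1))/2^{22}
    = 6/2^{22}

(a) 1 (linear); (b) error ≤ 1.43e-06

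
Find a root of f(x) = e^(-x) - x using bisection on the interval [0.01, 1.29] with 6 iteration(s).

f(x) = e^(-x) - x
Initial interval: [0.01, 1.29]

Iteration 1:
  c_1 = (0.010000 + 1.290000)/2 = 0.650000
  f(c_1) = f(0.650000) = -0.127954
  f(a) × f(c) < 0, new interval: [0.010000, 0.650000]
Iteration 2:
  c_2 = (0.010000 + 0.650000)/2 = 0.330000
  f(c_2) = f(0.330000) = 0.388924
  f(a) × f(c) ≥ 0, new interval: [0.330000, 0.650000]
Iteration 3:
  c_3 = (0.330000 + 0.650000)/2 = 0.490000
  f(c_3) = f(0.490000) = 0.122626
  f(a) × f(c) ≥ 0, new interval: [0.490000, 0.650000]
Iteration 4:
  c_4 = (0.490000 + 0.650000)/2 = 0.570000
  f(c_4) = f(0.570000) = -0.004475
  f(a) × f(c) < 0, new interval: [0.490000, 0.570000]
Iteration 5:
  c_5 = (0.490000 + 0.570000)/2 = 0.530000
  f(c_5) = f(0.530000) = 0.058605
  f(a) × f(c) ≥ 0, new interval: [0.530000, 0.570000]
Iteration 6:
  c_6 = (0.530000 + 0.570000)/2 = 0.550000
  f(c_6) = f(0.550000) = 0.026950
  f(a) × f(c) ≥ 0, new interval: [0.550000, 0.570000]

After 6 iteration(s), the approximation is c_6 = 0.550000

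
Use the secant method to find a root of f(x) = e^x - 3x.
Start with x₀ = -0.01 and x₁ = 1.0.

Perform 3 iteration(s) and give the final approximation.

f(x) = e^x - 3x
x₀ = -0.01, x₁ = 1.0

Secant formula: x_{n+1} = x_n - f(x_n)(x_n - x_{n-1})/(f(x_n) - f(x_{n-1}))

Iteration 1:
  f(-0.010000) = 1.020050
  f(1.000000) = -0.281718
  x_2 = 1.000000 - (-0.281718)×(1.000000 - (-0.010000))/(-0.281718 - 1.020050)
       = 0.781424
Iteration 2:
  f(1.000000) = -0.281718
  f(0.781424) = -0.159691
  x_3 = 0.781424 - (-0.159691)×(0.781424 - 1.000000)/(-0.159691 - (-0.281718))
       = 0.495384
Iteration 3:
  f(0.781424) = -0.159691
  f(0.495384) = 0.154976
  x_4 = 0.495384 - 0.154976×(0.495384 - 0.781424)/(0.154976 - (-0.159691))
       = 0.636261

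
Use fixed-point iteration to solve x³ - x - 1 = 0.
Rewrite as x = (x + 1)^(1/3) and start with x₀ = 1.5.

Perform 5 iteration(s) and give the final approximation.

Equation: x³ - x - 1 = 0
Fixed-point form: x = (x + 1)^(1/3)
x₀ = 1.5

x_1 = g(1.500000) = 1.357209
x_2 = g(1.357209) = 1.330861
x_3 = g(1.330861) = 1.325884
x_4 = g(1.325884) = 1.324939
x_5 = g(1.324939) = 1.324760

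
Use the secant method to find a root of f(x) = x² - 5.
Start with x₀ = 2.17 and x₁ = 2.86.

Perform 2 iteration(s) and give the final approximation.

f(x) = x² - 5
x₀ = 2.17, x₁ = 2.86

Secant formula: x_{n+1} = x_n - f(x_n)(x_n - x_{n-1})/(f(x_n) - f(x_{n-1}))

Iteration 1:
  f(2.170000) = -0.291100
  f(2.860000) = 3.179600
  x_2 = 2.860000 - 3.179600×(2.860000 - 2.170000)/(3.179600 - (-0.291100))
       = 2.227873
Iteration 2:
  f(2.860000) = 3.179600
  f(2.227873) = -0.036583
  x_3 = 2.227873 - (-0.036583)×(2.227873 - 2.860000)/(-0.036583 - 3.179600)
       = 2.235063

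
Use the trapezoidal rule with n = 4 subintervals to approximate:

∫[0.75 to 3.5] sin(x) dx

f(x) = sin(x)
a = 0.75, b = 3.5, n = 4
h = (b - a)/n = 0.687500

Trapezoidal rule: (h/2)[f(x₀) + 2f(x₁) + 2f(x₂) + ... + f(xₙ)]

x_0 = 0.7500, f(x_0) = 0.681639, coefficient = 1
x_1 = 1.4375, f(x_1) = 0.991129, coefficient = 2
x_2 = 2.1250, f(x_2) = 0.850320, coefficient = 2
x_3 = 2.8125, f(x_3) = 0.323185, coefficient = 2
x_4 = 3.5000, f(x_4) = -0.350783, coefficient = 1

I ≈ (0.687500/2) × 4.660123 = 1.601917
Exact value: 1.668146
Error: 0.066228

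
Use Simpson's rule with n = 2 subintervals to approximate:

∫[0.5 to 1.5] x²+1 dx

f(x) = x²+1
a = 0.5, b = 1.5, n = 2
h = (b - a)/n = 0.500000

Simpson's rule: (h/3)[f(x₀) + 4f(x₁) + 2f(x₂) + ... + f(xₙ)]

x_0 = 0.5000, f(x_0) = 1.250000, coefficient = 1
x_1 = 1.0000, f(x_1) = 2.000000, coefficient = 4
x_2 = 1.5000, f(x_2) = 3.250000, coefficient = 1

I ≈ (0.500000/3) × 12.500000 = 2.083333
Exact value: 2.083333
Error: 0.000000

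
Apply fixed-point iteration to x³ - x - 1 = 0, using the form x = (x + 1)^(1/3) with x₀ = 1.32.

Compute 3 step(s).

Equation: x³ - x - 1 = 0
Fixed-point form: x = (x + 1)^(1/3)
x₀ = 1.32

x_1 = g(1.320000) = 1.323821
x_2 = g(1.323821) = 1.324548
x_3 = g(1.324548) = 1.324686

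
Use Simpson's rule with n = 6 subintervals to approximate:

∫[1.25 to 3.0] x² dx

f(x) = x²
a = 1.25, b = 3.0, n = 6
h = (b - a)/n = 0.291667

Simpson's rule: (h/3)[f(x₀) + 4f(x₁) + 2f(x₂) + ... + f(xₙ)]

x_0 = 1.2500, f(x_0) = 1.562500, coefficient = 1
x_1 = 1.5417, f(x_1) = 2.376736, coefficient = 4
x_2 = 1.8333, f(x_2) = 3.361111, coefficient = 2
x_3 = 2.1250, f(x_3) = 4.515625, coefficient = 4
x_4 = 2.4167, f(x_4) = 5.840278, coefficient = 2
x_5 = 2.7083, f(x_5) = 7.335069, coefficient = 4
x_6 = 3.0000, f(x_6) = 9.000000, coefficient = 1

I ≈ (0.291667/3) × 85.875000 = 8.348958
Exact value: 8.348958
Error: 0.000000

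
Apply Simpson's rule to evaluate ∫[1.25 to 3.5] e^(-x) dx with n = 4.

f(x) = e^(-x)
a = 1.25, b = 3.5, n = 4
h = (b - a)/n = 0.562500

Simpson's rule: (h/3)[f(x₀) + 4f(x₁) + 2f(x₂) + ... + f(xₙ)]

x_0 = 1.2500, f(x_0) = 0.286505, coefficient = 1
x_1 = 1.8125, f(x_1) = 0.163246, coefficient = 4
x_2 = 2.3750, f(x_2) = 0.093014, coefficient = 2
x_3 = 2.9375, f(x_3) = 0.052998, coefficient = 4
x_4 = 3.5000, f(x_4) = 0.030197, coefficient = 1

I ≈ (0.562500/3) × 1.367705 = 0.256445
Exact value: 0.256307
Error: 0.000137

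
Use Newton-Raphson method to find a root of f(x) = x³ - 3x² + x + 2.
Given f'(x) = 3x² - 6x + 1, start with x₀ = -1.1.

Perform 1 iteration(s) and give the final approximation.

f(x) = x³ - 3x² + x + 2
f'(x) = 3x² - 6x + 1
x₀ = -1.1

Newton-Raphson formula: x_{n+1} = x_n - f(x_n)/f'(x_n)

Iteration 1:
  f(-1.100000) = -4.061000
  f'(-1.100000) = 11.230000
  x_1 = -1.100000 - (-4.061000)/11.230000 = -0.738379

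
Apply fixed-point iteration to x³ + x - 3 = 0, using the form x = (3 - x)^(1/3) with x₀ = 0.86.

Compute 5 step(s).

Equation: x³ + x - 3 = 0
Fixed-point form: x = (3 - x)^(1/3)
x₀ = 0.86

x_1 = g(0.860000) = 1.288659
x_2 = g(1.288659) = 1.196131
x_3 = g(1.196131) = 1.217311
x_4 = g(1.217311) = 1.212528
x_5 = g(1.212528) = 1.213612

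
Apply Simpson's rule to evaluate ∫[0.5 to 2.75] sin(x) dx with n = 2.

f(x) = sin(x)
a = 0.5, b = 2.75, n = 2
h = (b - a)/n = 1.125000

Simpson's rule: (h/3)[f(x₀) + 4f(x₁) + 2f(x₂) + ... + f(xₙ)]

x_0 = 0.5000, f(x_0) = 0.479426, coefficient = 1
x_1 = 1.6250, f(x_1) = 0.998531, coefficient = 4
x_2 = 2.7500, f(x_2) = 0.381661, coefficient = 1

I ≈ (1.125000/3) × 4.855212 = 1.820704
Exact value: 1.801885
Error: 0.018820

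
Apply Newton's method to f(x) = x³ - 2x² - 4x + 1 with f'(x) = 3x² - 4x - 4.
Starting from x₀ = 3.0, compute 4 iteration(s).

f(x) = x³ - 2x² - 4x + 1
f'(x) = 3x² - 4x - 4
x₀ = 3.0

Newton-Raphson formula: x_{n+1} = x_n - f(x_n)/f'(x_n)

Iteration 1:
  f(3.000000) = -2.000000
  f'(3.000000) = 11.000000
  x_1 = 3.000000 - (-2.000000)/11.000000 = 3.181818
Iteration 2:
  f(3.181818) = 0.237415
  f'(3.181818) = 13.644628
  x_2 = 3.181818 - 0.237415/13.644628 = 3.164418
Iteration 3:
  f(3.164418) = 0.002279
  f'(3.164418) = 13.382956
  x_3 = 3.164418 - 0.002279/13.382956 = 3.164248
Iteration 4:
  f(3.164248) = 0.000000
  f'(3.164248) = 13.380404
  x_4 = 3.164248 - 0.000000/13.380404 = 3.164248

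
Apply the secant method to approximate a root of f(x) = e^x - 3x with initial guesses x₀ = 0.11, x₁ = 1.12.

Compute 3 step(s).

f(x) = e^x - 3x
x₀ = 0.11, x₁ = 1.12

Secant formula: x_{n+1} = x_n - f(x_n)(x_n - x_{n-1})/(f(x_n) - f(x_{n-1}))

Iteration 1:
  f(0.110000) = 0.786278
  f(1.120000) = -0.295146
  x_2 = 1.120000 - (-0.295146)×(1.120000 - 0.110000)/(-0.295146 - 0.786278)
       = 0.844347
Iteration 2:
  f(1.120000) = -0.295146
  f(0.844347) = -0.206583
  x_3 = 0.844347 - (-0.206583)×(0.844347 - 1.120000)/(-0.206583 - (-0.295146))
       = 0.201354
Iteration 3:
  f(0.844347) = -0.206583
  f(0.201354) = 0.618995
  x_4 = 0.201354 - 0.618995×(0.201354 - 0.844347)/(0.618995 - (-0.206583))
       = 0.683452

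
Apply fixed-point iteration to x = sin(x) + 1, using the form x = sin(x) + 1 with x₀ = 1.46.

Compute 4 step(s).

Equation: x = sin(x) + 1
Fixed-point form: x = sin(x) + 1
x₀ = 1.46

x_1 = g(1.460000) = 1.993868
x_2 = g(1.993868) = 1.911832
x_3 = g(1.911832) = 1.942409
x_4 = g(1.942409) = 1.931743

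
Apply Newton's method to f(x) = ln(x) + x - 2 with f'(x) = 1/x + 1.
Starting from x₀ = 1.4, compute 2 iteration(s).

f(x) = ln(x) + x - 2
f'(x) = 1/x + 1
x₀ = 1.4

Newton-Raphson formula: x_{n+1} = x_n - f(x_n)/f'(x_n)

Iteration 1:
  f(1.400000) = -0.263528
  f'(1.400000) = 1.714286
  x_1 = 1.400000 - (-0.263528)/1.714286 = 1.553725
Iteration 2:
  f(1.553725) = -0.005621
  f'(1.553725) = 1.643615
  x_2 = 1.553725 - (-0.005621)/1.643615 = 1.557144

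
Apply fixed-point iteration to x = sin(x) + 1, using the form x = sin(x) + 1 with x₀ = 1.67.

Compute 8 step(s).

Equation: x = sin(x) + 1
Fixed-point form: x = sin(x) + 1
x₀ = 1.67

x_1 = g(1.670000) = 1.995083
x_2 = g(1.995083) = 1.911332
x_3 = g(1.911332) = 1.942576
x_4 = g(1.942576) = 1.931682
x_5 = g(1.931682) = 1.935584
x_6 = g(1.935584) = 1.934199
x_7 = g(1.934199) = 1.934693
x_8 = g(1.934693) = 1.934517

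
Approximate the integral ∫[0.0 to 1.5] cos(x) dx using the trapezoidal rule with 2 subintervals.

f(x) = cos(x)
a = 0.0, b = 1.5, n = 2
h = (b - a)/n = 0.750000

Trapezoidal rule: (h/2)[f(x₀) + 2f(x₁) + 2f(x₂) + ... + f(xₙ)]

x_0 = 0.0000, f(x_0) = 1.000000, coefficient = 1
x_1 = 0.7500, f(x_1) = 0.731689, coefficient = 2
x_2 = 1.5000, f(x_2) = 0.070737, coefficient = 1

I ≈ (0.750000/2) × 2.534115 = 0.950293
Exact value: 0.997495
Error: 0.047202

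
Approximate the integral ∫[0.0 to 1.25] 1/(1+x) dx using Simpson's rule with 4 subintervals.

f(x) = 1/(1+x)
a = 0.0, b = 1.25, n = 4
h = (b - a)/n = 0.312500

Simpson's rule: (h/3)[f(x₀) + 4f(x₁) + 2f(x₂) + ... + f(xₙ)]

x_0 = 0.0000, f(x_0) = 1.000000, coefficient = 1
x_1 = 0.3125, f(x_1) = 0.761905, coefficient = 4
x_2 = 0.6250, f(x_2) = 0.615385, coefficient = 2
x_3 = 0.9375, f(x_3) = 0.516129, coefficient = 4
x_4 = 1.2500, f(x_4) = 0.444444, coefficient = 1

I ≈ (0.312500/3) × 7.787349 = 0.811182
Exact value: 0.810930
Error: 0.000252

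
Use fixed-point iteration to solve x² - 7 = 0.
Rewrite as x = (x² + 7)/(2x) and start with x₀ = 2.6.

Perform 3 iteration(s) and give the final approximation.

Equation: x² - 7 = 0
Fixed-point form: x = (x² + 7)/(2x)
x₀ = 2.6

x_1 = g(2.600000) = 2.646154
x_2 = g(2.646154) = 2.645751
x_3 = g(2.645751) = 2.645751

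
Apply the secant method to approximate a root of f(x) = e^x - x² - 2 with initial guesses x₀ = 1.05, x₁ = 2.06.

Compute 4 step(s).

f(x) = e^x - x² - 2
x₀ = 1.05, x₁ = 2.06

Secant formula: x_{n+1} = x_n - f(x_n)(x_n - x_{n-1})/(f(x_n) - f(x_{n-1}))

Iteration 1:
  f(1.050000) = -0.244849
  f(2.060000) = 1.602370
  x_2 = 2.060000 - 1.602370×(2.060000 - 1.050000)/(1.602370 - (-0.244849))
       = 1.183876
Iteration 2:
  f(2.060000) = 1.602370
  f(1.183876) = -0.134550
  x_3 = 1.183876 - (-0.134550)×(1.183876 - 2.060000)/(-0.134550 - 1.602370)
       = 1.251744
Iteration 3:
  f(1.183876) = -0.134550
  f(1.251744) = -0.070427
  x_4 = 1.251744 - (-0.070427)×(1.251744 - 1.183876)/(-0.070427 - (-0.134550))
       = 1.326286
Iteration 4:
  f(1.251744) = -0.070427
  f(1.326286) = 0.007992
  x_5 = 1.326286 - 0.007992×(1.326286 - 1.251744)/(0.007992 - (-0.070427))
       = 1.318689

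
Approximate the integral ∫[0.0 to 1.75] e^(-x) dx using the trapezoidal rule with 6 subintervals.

f(x) = e^(-x)
a = 0.0, b = 1.75, n = 6
h = (b - a)/n = 0.291667

Trapezoidal rule: (h/2)[f(x₀) + 2f(x₁) + 2f(x₂) + ... + f(xₙ)]

x_0 = 0.0000, f(x_0) = 1.000000, coefficient = 1
x_1 = 0.2917, f(x_1) = 0.747018, coefficient = 2
x_2 = 0.5833, f(x_2) = 0.558035, coefficient = 2
x_3 = 0.8750, f(x_3) = 0.416862, coefficient = 2
x_4 = 1.1667, f(x_4) = 0.311403, coefficient = 2
x_5 = 1.4583, f(x_5) = 0.232624, coefficient = 2
x_6 = 1.7500, f(x_6) = 0.173774, coefficient = 1

I ≈ (0.291667/2) × 5.705657 = 0.832075
Exact value: 0.826226
Error: 0.005849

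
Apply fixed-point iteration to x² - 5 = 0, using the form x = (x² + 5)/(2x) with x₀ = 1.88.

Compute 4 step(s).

Equation: x² - 5 = 0
Fixed-point form: x = (x² + 5)/(2x)
x₀ = 1.88

x_1 = g(1.880000) = 2.269787
x_2 = g(2.269787) = 2.236318
x_3 = g(2.236318) = 2.236068
x_4 = g(2.236068) = 2.236068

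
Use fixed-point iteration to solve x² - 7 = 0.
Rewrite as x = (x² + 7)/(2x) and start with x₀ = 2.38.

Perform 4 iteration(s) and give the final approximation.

Equation: x² - 7 = 0
Fixed-point form: x = (x² + 7)/(2x)
x₀ = 2.38

x_1 = g(2.380000) = 2.660588
x_2 = g(2.660588) = 2.645793
x_3 = g(2.645793) = 2.645751
x_4 = g(2.645751) = 2.645751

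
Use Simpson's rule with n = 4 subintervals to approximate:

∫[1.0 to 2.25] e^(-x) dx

f(x) = e^(-x)
a = 1.0, b = 2.25, n = 4
h = (b - a)/n = 0.312500

Simpson's rule: (h/3)[f(x₀) + 4f(x₁) + 2f(x₂) + ... + f(xₙ)]

x_0 = 1.0000, f(x_0) = 0.367879, coefficient = 1
x_1 = 1.3125, f(x_1) = 0.269146, coefficient = 4
x_2 = 1.6250, f(x_2) = 0.196912, coefficient = 2
x_3 = 1.9375, f(x_3) = 0.144064, coefficient = 4
x_4 = 2.2500, f(x_4) = 0.105399, coefficient = 1

I ≈ (0.312500/3) × 2.519942 = 0.262494
Exact value: 0.262480
Error: 0.000014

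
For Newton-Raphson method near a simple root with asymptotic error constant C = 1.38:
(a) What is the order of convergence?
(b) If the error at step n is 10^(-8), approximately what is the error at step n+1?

(a) Newton-Raphson has quadratic (order 2) convergence near simple roots.
    This means |e_{n+1}| ≈ C|e_n|².

(b) With |e_n| = 10^(-8) and C = 1.38:
    |e_{n+1}| ≈ 1.38 × (10^(-8))² = 1.38 × 10^(-16)

(a) 2 (quadratic); (b) |e_{n+1}| ≈ 1.380e-16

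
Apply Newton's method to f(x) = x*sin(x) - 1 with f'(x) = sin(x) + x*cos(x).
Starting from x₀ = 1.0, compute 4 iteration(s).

f(x) = x*sin(x) - 1
f'(x) = sin(x) + x*cos(x)
x₀ = 1.0

Newton-Raphson formula: x_{n+1} = x_n - f(x_n)/f'(x_n)

Iteration 1:
  f(1.000000) = -0.158529
  f'(1.000000) = 1.381773
  x_1 = 1.000000 - (-0.158529)/1.381773 = 1.114729
Iteration 2:
  f(1.114729) = 0.000794
  f'(1.114729) = 1.388741
  x_2 = 1.114729 - 0.000794/1.388741 = 1.114157
Iteration 3:
  f(1.114157) = 0.000000
  f'(1.114157) = 1.388809
  x_3 = 1.114157 - 0.000000/1.388809 = 1.114157
Iteration 4:
  f(1.114157) = 0.000000
  f'(1.114157) = 1.388809
  x_4 = 1.114157 - 0.000000/1.388809 = 1.114157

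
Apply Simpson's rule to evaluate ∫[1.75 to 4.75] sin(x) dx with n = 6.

f(x) = sin(x)
a = 1.75, b = 4.75, n = 6
h = (b - a)/n = 0.500000

Simpson's rule: (h/3)[f(x₀) + 4f(x₁) + 2f(x₂) + ... + f(xₙ)]

x_0 = 1.7500, f(x_0) = 0.983986, coefficient = 1
x_1 = 2.2500, f(x_1) = 0.778073, coefficient = 4
x_2 = 2.7500, f(x_2) = 0.381661, coefficient = 2
x_3 = 3.2500, f(x_3) = -0.108195, coefficient = 4
x_4 = 3.7500, f(x_4) = -0.571561, coefficient = 2
x_5 = 4.2500, f(x_5) = -0.894989, coefficient = 4
x_6 = 4.7500, f(x_6) = -0.999293, coefficient = 1

I ≈ (0.500000/3) × -1.295553 = -0.215925
Exact value: -0.215848
Error: 0.000077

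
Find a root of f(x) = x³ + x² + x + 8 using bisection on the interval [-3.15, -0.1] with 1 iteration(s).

f(x) = x³ + x² + x + 8
Initial interval: [-3.15, -0.1]

Iteration 1:
  c_1 = (-3.150000 + (-0.100000))/2 = -1.625000
  f(c_1) = f(-1.625000) = 4.724609
  f(a) × f(c) < 0, new interval: [-3.150000, -1.625000]

After 1 iteration(s), the approximation is c_1 = -1.625000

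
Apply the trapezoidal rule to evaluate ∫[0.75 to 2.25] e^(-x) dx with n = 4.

f(x) = e^(-x)
a = 0.75, b = 2.25, n = 4
h = (b - a)/n = 0.375000

Trapezoidal rule: (h/2)[f(x₀) + 2f(x₁) + 2f(x₂) + ... + f(xₙ)]

x_0 = 0.7500, f(x_0) = 0.472367, coefficient = 1
x_1 = 1.1250, f(x_1) = 0.324652, coefficient = 2
x_2 = 1.5000, f(x_2) = 0.223130, coefficient = 2
x_3 = 1.8750, f(x_3) = 0.153355, coefficient = 2
x_4 = 2.2500, f(x_4) = 0.105399, coefficient = 1

I ≈ (0.375000/2) × 1.980041 = 0.371258
Exact value: 0.366967
Error: 0.004290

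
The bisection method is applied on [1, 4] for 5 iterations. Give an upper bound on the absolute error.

Bisection error bound: |error| ≤ (b-a)/2^n
|error| ≤ (4 - 1)/2^5 = 3/2^5
|error| ≤ 0.0937500000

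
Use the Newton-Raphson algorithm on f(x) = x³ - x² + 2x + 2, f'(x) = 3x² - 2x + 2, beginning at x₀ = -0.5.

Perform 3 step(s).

f(x) = x³ - x² + 2x + 2
f'(x) = 3x² - 2x + 2
x₀ = -0.5

Newton-Raphson formula: x_{n+1} = x_n - f(x_n)/f'(x_n)

Iteration 1:
  f(-0.500000) = 0.625000
  f'(-0.500000) = 3.750000
  x_1 = -0.500000 - 0.625000/3.750000 = -0.666667
Iteration 2:
  f(-0.666667) = -0.074074
  f'(-0.666667) = 4.666667
  x_2 = -0.666667 - (-0.074074)/4.666667 = -0.650794
Iteration 3:
  f(-0.650794) = -0.000752
  f'(-0.650794) = 4.572184
  x_3 = -0.650794 - (-0.000752)/4.572184 = -0.650629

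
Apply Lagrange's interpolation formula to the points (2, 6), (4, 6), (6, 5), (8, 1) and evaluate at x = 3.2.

Lagrange interpolation formula:
P(x) = Σ yᵢ × Lᵢ(x)
where Lᵢ(x) = Π_{j≠i} (x - xⱼ)/(xᵢ - xⱼ)

L_0(3.2) = (3.2 - 4)/(2 - 4) × (3.2 - 6)/(2 - 6) × (3.2 - 8)/(2 - 8) = 0.224000
L_1(3.2) = (3.2 - 2)/(4 - 2) × (3.2 - 6)/(4 - 6) × (3.2 - 8)/(4 - 8) = 1.008000
L_2(3.2) = (3.2 - 2)/(6 - 2) × (3.2 - 4)/(6 - 4) × (3.2 - 8)/(6 - 8) = -0.288000
L_3(3.2) = (3.2 - 2)/(8 - 2) × (3.2 - 4)/(8 - 4) × (3.2 - 6)/(8 - 6) = 0.056000

P(3.2) = 6×L_0(3.2) + 6×L_1(3.2) + 5×L_2(3.2) + 1×L_3(3.2)
P(3.2) = 6.008000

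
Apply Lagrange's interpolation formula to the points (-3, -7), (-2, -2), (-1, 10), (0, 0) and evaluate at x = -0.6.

Lagrange interpolation formula:
P(x) = Σ yᵢ × Lᵢ(x)
where Lᵢ(x) = Π_{j≠i} (x - xⱼ)/(xᵢ - xⱼ)

L_0(-0.6) = (-0.6 - (-2))/(-3 - (-2)) × (-0.6 - (-1))/(-3 - (-1)) × (-0.6 - 0)/(-3 - 0) = 0.056000
L_1(-0.6) = (-0.6 - (-3))/(-2 - (-3)) × (-0.6 - (-1))/(-2 - (-1)) × (-0.6 - 0)/(-2 - 0) = -0.288000
L_2(-0.6) = (-0.6 - (-3))/(-1 - (-3)) × (-0.6 - (-2))/(-1 - (-2)) × (-0.6 - 0)/(-1 - 0) = 1.008000
L_3(-0.6) = (-0.6 - (-3))/(0 - (-3)) × (-0.6 - (-2))/(0 - (-2)) × (-0.6 - (-1))/(0 - (-1)) = 0.224000

P(-0.6) = (-7)×L_0(-0.6) + (-2)×L_1(-0.6) + 10×L_2(-0.6) + 0×L_3(-0.6)
P(-0.6) = 10.264000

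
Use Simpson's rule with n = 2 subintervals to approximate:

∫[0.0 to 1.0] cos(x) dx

f(x) = cos(x)
a = 0.0, b = 1.0, n = 2
h = (b - a)/n = 0.500000

Simpson's rule: (h/3)[f(x₀) + 4f(x₁) + 2f(x₂) + ... + f(xₙ)]

x_0 = 0.0000, f(x_0) = 1.000000, coefficient = 1
x_1 = 0.5000, f(x_1) = 0.877583, coefficient = 4
x_2 = 1.0000, f(x_2) = 0.540302, coefficient = 1

I ≈ (0.500000/3) × 5.050633 = 0.841772
Exact value: 0.841471
Error: 0.000301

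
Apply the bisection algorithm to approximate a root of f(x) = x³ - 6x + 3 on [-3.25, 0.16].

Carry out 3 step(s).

f(x) = x³ - 6x + 3
Initial interval: [-3.25, 0.16]

Iteration 1:
  c_1 = (-3.250000 + 0.160000)/2 = -1.545000
  f(c_1) = f(-1.545000) = 8.582046
  f(a) × f(c) < 0, new interval: [-3.250000, -1.545000]
Iteration 2:
  c_2 = (-3.250000 + (-1.545000))/2 = -2.397500
  f(c_2) = f(-2.397500) = 3.604155
  f(a) × f(c) < 0, new interval: [-3.250000, -2.397500]
Iteration 3:
  c_3 = (-3.250000 + (-2.397500))/2 = -2.823750
  f(c_3) = f(-2.823750) = -2.572852
  f(a) × f(c) ≥ 0, new interval: [-2.823750, -2.397500]

After 3 iteration(s), the approximation is c_3 = -2.823750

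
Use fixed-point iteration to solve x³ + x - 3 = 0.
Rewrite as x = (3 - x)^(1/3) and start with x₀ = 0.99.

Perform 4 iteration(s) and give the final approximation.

Equation: x³ + x - 3 = 0
Fixed-point form: x = (3 - x)^(1/3)
x₀ = 0.99

x_1 = g(0.990000) = 1.262017
x_2 = g(1.262017) = 1.202306
x_3 = g(1.202306) = 1.215921
x_4 = g(1.215921) = 1.212843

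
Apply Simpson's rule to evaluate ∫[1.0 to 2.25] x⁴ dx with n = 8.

f(x) = x⁴
a = 1.0, b = 2.25, n = 8
h = (b - a)/n = 0.156250

Simpson's rule: (h/3)[f(x₀) + 4f(x₁) + 2f(x₂) + ... + f(xₙ)]

x_0 = 1.0000, f(x_0) = 1.000000, coefficient = 1
x_1 = 1.1562, f(x_1) = 1.787339, coefficient = 4
x_2 = 1.3125, f(x_2) = 2.967545, coefficient = 2
x_3 = 1.4688, f(x_3) = 4.653626, coefficient = 4
x_4 = 1.6250, f(x_4) = 6.972900, coefficient = 2
x_5 = 1.7812, f(x_5) = 10.066987, coefficient = 4
x_6 = 1.9375, f(x_6) = 14.091812, coefficient = 2
x_7 = 2.0938, f(x_7) = 19.217607, coefficient = 4
x_8 = 2.2500, f(x_8) = 25.628906, coefficient = 1

I ≈ (0.156250/3) × 217.595657 = 11.333107
Exact value: 11.333008
Error: 0.000099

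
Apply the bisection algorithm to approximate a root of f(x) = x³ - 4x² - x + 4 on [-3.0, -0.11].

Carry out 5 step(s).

f(x) = x³ - 4x² - x + 4
Initial interval: [-3.0, -0.11]

Iteration 1:
  c_1 = (-3.000000 + (-0.110000))/2 = -1.555000
  f(c_1) = f(-1.555000) = -7.877129
  f(a) × f(c) ≥ 0, new interval: [-1.555000, -0.110000]
Iteration 2:
  c_2 = (-1.555000 + (-0.110000))/2 = -0.832500
  f(c_2) = f(-0.832500) = 1.483306
  f(a) × f(c) < 0, new interval: [-1.555000, -0.832500]
Iteration 3:
  c_3 = (-1.555000 + (-0.832500))/2 = -1.193750
  f(c_3) = f(-1.193750) = -2.207547
  f(a) × f(c) ≥ 0, new interval: [-1.193750, -0.832500]
Iteration 4:
  c_4 = (-1.193750 + (-0.832500))/2 = -1.013125
  f(c_4) = f(-1.013125) = -0.132458
  f(a) × f(c) ≥ 0, new interval: [-1.013125, -0.832500]
Iteration 5:
  c_5 = (-1.013125 + (-0.832500))/2 = -0.922813
  f(c_5) = f(-0.922813) = 0.730630
  f(a) × f(c) < 0, new interval: [-1.013125, -0.922813]

After 5 iteration(s), the approximation is c_5 = -0.922813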